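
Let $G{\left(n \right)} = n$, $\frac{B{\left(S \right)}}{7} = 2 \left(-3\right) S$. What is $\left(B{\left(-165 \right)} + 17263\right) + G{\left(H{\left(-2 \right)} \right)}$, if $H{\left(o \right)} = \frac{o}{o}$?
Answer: $24194$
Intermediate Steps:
$B{\left(S \right)} = - 42 S$ ($B{\left(S \right)} = 7 \cdot 2 \left(-3\right) S = 7 \left(- 6 S\right) = - 42 S$)
$H{\left(o \right)} = 1$
$\left(B{\left(-165 \right)} + 17263\right) + G{\left(H{\left(-2 \right)} \right)} = \left(\left(-42\right) \left(-165\right) + 17263\right) + 1 = \left(6930 + 17263\right) + 1 = 24193 + 1 = 24194$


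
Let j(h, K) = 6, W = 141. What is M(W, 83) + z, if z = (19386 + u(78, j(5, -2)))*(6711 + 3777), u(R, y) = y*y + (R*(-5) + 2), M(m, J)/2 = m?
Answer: 199628874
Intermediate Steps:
M(m, J) = 2*m
u(R, y) = 2 + y² - 5*R (u(R, y) = y² + (-5*R + 2) = y² + (2 - 5*R) = 2 + y² - 5*R)
z = 199628592 (z = (19386 + (2 + 6² - 5*78))*(6711 + 3777) = (19386 + (2 + 36 - 390))*10488 = (19386 - 352)*10488 = 19034*10488 = 199628592)
M(W, 83) + z = 2*141 + 199628592 = 282 + 199628592 = 199628874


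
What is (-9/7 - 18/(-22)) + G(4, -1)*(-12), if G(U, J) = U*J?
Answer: 3660/77 ≈ 47.532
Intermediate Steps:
G(U, J) = J*U
(-9/7 - 18/(-22)) + G(4, -1)*(-12) = (-9/7 - 18/(-22)) - 1*4*(-12) = (-9*1/7 - 18*(-1/22)) - 4*(-12) = (-9/7 + 9/11) + 48 = -36/77 + 48 = 3660/77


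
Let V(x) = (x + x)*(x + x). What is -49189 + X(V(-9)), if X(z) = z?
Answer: -48865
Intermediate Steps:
V(x) = 4*x**2 (V(x) = (2*x)*(2*x) = 4*x**2)
-49189 + X(V(-9)) = -49189 + 4*(-9)**2 = -49189 + 4*81 = -49189 + 324 = -48865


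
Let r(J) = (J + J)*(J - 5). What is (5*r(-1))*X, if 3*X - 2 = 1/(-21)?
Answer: 820/21 ≈ 39.048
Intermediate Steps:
r(J) = 2*J*(-5 + J) (r(J) = (2*J)*(-5 + J) = 2*J*(-5 + J))
X = 41/63 (X = 2/3 + (1/3)/(-21) = 2/3 + (1/3)*(-1/21) = 2/3 - 1/63 = 41/63 ≈ 0.65079)
(5*r(-1))*X = (5*(2*(-1)*(-5 - 1)))*(41/63) = (5*(2*(-1)*(-6)))*(41/63) = (5*12)*(41/63) = 60*(41/63) = 820/21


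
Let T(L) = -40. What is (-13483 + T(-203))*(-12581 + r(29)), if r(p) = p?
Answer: 169740696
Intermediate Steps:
(-13483 + T(-203))*(-12581 + r(29)) = (-13483 - 40)*(-12581 + 29) = -13523*(-12552) = 169740696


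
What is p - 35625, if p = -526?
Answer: -36151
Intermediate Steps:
p - 35625 = -526 - 35625 = -36151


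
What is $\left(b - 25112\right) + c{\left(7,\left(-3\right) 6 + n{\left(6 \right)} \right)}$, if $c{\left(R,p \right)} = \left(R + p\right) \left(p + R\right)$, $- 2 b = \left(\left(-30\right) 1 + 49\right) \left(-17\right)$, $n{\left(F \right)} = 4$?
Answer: $- \frac{49803}{2} \approx -24902.0$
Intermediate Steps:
$b = \frac{323}{2}$ ($b = - \frac{\left(\left(-30\right) 1 + 49\right) \left(-17\right)}{2} = - \frac{\left(-30 + 49\right) \left(-17\right)}{2} = - \frac{19 \left(-17\right)}{2} = \left(- \frac{1}{2}\right) \left(-323\right) = \frac{323}{2} \approx 161.5$)
$c{\left(R,p \right)} = \left(R + p\right)^{2}$ ($c{\left(R,p \right)} = \left(R + p\right) \left(R + p\right) = \left(R + p\right)^{2}$)
$\left(b - 25112\right) + c{\left(7,\left(-3\right) 6 + n{\left(6 \right)} \right)} = \left(\frac{323}{2} - 25112\right) + \left(7 + \left(\left(-3\right) 6 + 4\right)\right)^{2} = - \frac{49901}{2} + \left(7 + \left(-18 + 4\right)\right)^{2} = - \frac{49901}{2} + \left(7 - 14\right)^{2} = - \frac{49901}{2} + \left(-7\right)^{2} = - \frac{49901}{2} + 49 = - \frac{49803}{2}$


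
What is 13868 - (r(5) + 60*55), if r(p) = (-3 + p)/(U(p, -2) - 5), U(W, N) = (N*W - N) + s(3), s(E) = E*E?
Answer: 21137/2 ≈ 10569.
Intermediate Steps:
s(E) = E**2
U(W, N) = 9 - N + N*W (U(W, N) = (N*W - N) + 3**2 = (-N + N*W) + 9 = 9 - N + N*W)
r(p) = (-3 + p)/(6 - 2*p) (r(p) = (-3 + p)/((9 - 1*(-2) - 2*p) - 5) = (-3 + p)/((9 + 2 - 2*p) - 5) = (-3 + p)/((11 - 2*p) - 5) = (-3 + p)/(6 - 2*p))
13868 - (r(5) + 60*55) = 13868 - (-1/2 + 60*55) = 13868 - (-1/2 + 3300) = 13868 - 1*6599/2 = 13868 - 6599/2 = 21137/2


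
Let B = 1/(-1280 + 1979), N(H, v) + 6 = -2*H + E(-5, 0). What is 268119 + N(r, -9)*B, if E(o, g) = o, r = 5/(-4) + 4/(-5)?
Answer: 624717247/2330 ≈ 2.6812e+5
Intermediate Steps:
r = -41/20 (r = 5*(-¼) + 4*(-⅕) = -5/4 - ⅘ = -41/20 ≈ -2.0500)
N(H, v) = -11 - 2*H (N(H, v) = -6 + (-2*H - 5) = -6 + (-5 - 2*H) = -11 - 2*H)
B = 1/699 ≈ 0.0014306
268119 + N(r, -9)*B = 268119 + (-11 - 2*(-41/20))*(1/699) = 268119 + (-11 + 41/10)*(1/699) = 268119 - 69/10*1/699 = 268119 - 23/2330 = 624717247/2330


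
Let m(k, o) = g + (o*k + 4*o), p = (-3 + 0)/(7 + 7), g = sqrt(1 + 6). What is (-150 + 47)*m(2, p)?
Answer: 927/7 - 103*sqrt(7) ≈ -140.08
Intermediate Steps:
g = sqrt(7) ≈ 2.6458
p = -3/14 ≈ -0.21429
m(k, o) = sqrt(7) + 4*o + k*o (m(k, o) = sqrt(7) + (o*k + 4*o) = sqrt(7) + (k*o + 4*o) = sqrt(7) + (4*o + k*o) = sqrt(7) + 4*o + k*o)
(-150 + 47)*m(2, p) = (-150 + 47)*(sqrt(7) + 4*(-3/14) + 2*(-3/14)) = -103*(sqrt(7) - 6/7 - 3/7) = -103*(-9/7 + sqrt(7)) = 927/7 - 103*sqrt(7)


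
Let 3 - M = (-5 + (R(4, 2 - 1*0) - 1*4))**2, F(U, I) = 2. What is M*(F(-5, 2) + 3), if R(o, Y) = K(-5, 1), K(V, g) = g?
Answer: -305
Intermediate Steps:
R(o, Y) = 1
M = -61 (M = 3 - (-5 + (1 - 1*4))**2 = 3 - (-5 + (1 - 4))**2 = 3 - (-5 - 3)**2 = 3 - 1*(-8)**2 = 3 - 1*64 = 3 - 64 = -61)
M*(F(-5, 2) + 3) = -61*(2 + 3) = -61*5 = -305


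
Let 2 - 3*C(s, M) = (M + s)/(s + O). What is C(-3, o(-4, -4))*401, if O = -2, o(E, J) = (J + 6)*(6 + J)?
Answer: 4411/15 ≈ 294.07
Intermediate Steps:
o(E, J) = (6 + J)² (o(E, J) = (6 + J)*(6 + J) = (6 + J)²)
C(s, M) = ⅔ - (M + s)/(3*(-2 + s)) (C(s, M) = ⅔ - (M + s)/(3*(s - 2)) = ⅔ - (M + s)/(3*(-2 + s)))
C(-3, o(-4, -4))*401 = ((-4 - 3 - (6 - 4)²)/(3*(-2 - 3)))*401 = ((⅓)*(-4 - 3 - 1*2²)/(-5))*401 = ((⅓)*(-⅕)*(-4 - 3 - 1*4))*401 = ((⅓)*(-⅕)*(-4 - 3 - 4))*401 = ((⅓)*(-⅕)*(-11))*401 = (11/15)*401 = 4411/15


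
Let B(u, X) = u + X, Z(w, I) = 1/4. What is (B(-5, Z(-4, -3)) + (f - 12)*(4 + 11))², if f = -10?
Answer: 1792921/16 ≈ 1.1206e+5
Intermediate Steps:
Z(w, I) = ¼
B(u, X) = X + u
(B(-5, Z(-4, -3)) + (f - 12)*(4 + 11))² = ((¼ - 5) + (-10 - 12)*(4 + 11))² = (-19/4 - 22*15)² = (-19/4 - 330)² = (-1339/4)² = 1792921/16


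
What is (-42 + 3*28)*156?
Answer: 6552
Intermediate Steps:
(-42 + 3*28)*156 = (-42 + 84)*156 = 42*156 = 6552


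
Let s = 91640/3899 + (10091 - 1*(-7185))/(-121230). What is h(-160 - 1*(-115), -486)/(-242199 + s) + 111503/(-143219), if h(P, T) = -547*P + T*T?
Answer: -15209855672382997696/8197179327155297863 ≈ -1.8555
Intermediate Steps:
h(P, T) = T² - 547*P (h(P, T) = -547*P + T² = T² - 547*P)
s = 5521079038/236337885 (s = 91640*(1/3899) + (10091 + 7185)*(-1/121230) = 91640/3899 + 17276*(-1/121230) = 91640/3899 - 8638/60615 = 5521079038/236337885 ≈ 23.361)
h(-160 - 1*(-115), -486)/(-242199 + s) + 111503/(-143219) = ((-486)² - 547*(-160 - 1*(-115)))/(-242199 + 5521079038/236337885) + 111503/(-143219) = (236196 - 547*(-160 + 115))/(-57235278330077/236337885) + 111503*(-1/143219) = (236196 - 547*(-45))*(-236337885/57235278330077) - 111503/143219 = (236196 + 24615)*(-236337885/57235278330077) - 111503/143219 = 260811*(-236337885/57235278330077) - 111503/143219 = -61639520124735/57235278330077 - 111503/143219 = -15209855672382997696/8197179327155297863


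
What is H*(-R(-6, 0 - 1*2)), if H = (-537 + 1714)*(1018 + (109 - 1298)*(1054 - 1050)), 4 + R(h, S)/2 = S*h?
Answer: 70394016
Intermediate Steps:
R(h, S) = -8 + 2*S*h (R(h, S) = -8 + 2*(S*h) = -8 + 2*S*h)
H = -4399626 (H = 1177*(1018 - 1189*4) = 1177*(1018 - 4756) = 1177*(-3738) = -4399626)
H*(-R(-6, 0 - 1*2)) = -(-4399626)*(-8 + 2*(0 - 1*2)*(-6)) = -(-4399626)*(-8 + 2*(0 - 2)*(-6)) = -(-4399626)*(-8 + 2*(-2)*(-6)) = -(-4399626)*(-8 + 24) = -(-4399626)*16 = -4399626*(-16) = 70394016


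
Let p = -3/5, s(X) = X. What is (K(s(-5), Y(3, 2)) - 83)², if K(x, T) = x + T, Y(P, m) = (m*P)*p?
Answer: 209764/25 ≈ 8390.6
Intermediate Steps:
p = -⅗ (p = -3*⅕ = -⅗ ≈ -0.60000)
Y(P, m) = -3*P*m/5 (Y(P, m) = (m*P)*(-⅗) = (P*m)*(-⅗) = -3*P*m/5)
K(x, T) = T + x
(K(s(-5), Y(3, 2)) - 83)² = ((-⅗*3*2 - 5) - 83)² = ((-18/5 - 5) - 83)² = (-43/5 - 83)² = (-458/5)² = 209764/25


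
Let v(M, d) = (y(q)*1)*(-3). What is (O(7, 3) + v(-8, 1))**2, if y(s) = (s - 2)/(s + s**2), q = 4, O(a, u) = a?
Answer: 4489/100 ≈ 44.890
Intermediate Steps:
y(s) = (-2 + s)/(s + s**2)
v(M, d) = -3/10 (v(M, d) = (((-2 + 4)/(4*(1 + 4)))*1)*(-3) = (((1/4)*2/5)*1)*(-3) = (((1/4)*(1/5)*2)*1)*(-3) = ((1/10)*1)*(-3) = (1/10)*(-3) = -3/10)
(O(7, 3) + v(-8, 1))**2 = (7 - 3/10)**2 = (67/10)**2 = 4489/100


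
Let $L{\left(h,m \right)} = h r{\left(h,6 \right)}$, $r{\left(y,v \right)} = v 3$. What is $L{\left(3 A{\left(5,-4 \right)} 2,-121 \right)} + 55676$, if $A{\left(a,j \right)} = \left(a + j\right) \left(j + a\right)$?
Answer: $55784$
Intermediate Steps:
$A{\left(a,j \right)} = \left(a + j\right)^{2}$ ($A{\left(a,j \right)} = \left(a + j\right) \left(a + j\right) = \left(a + j\right)^{2}$)
$r{\left(y,v \right)} = 3 v$
$L{\left(h,m \right)} = 18 h$ ($L{\left(h,m \right)} = h 3 \cdot 6 = h 18 = 18 h$)
$L{\left(3 A{\left(5,-4 \right)} 2,-121 \right)} + 55676 = 18 \cdot 3 \left(5 - 4\right)^{2} \cdot 2 + 55676 = 18 \cdot 3 \cdot 1^{2} \cdot 2 + 55676 = 18 \cdot 3 \cdot 1 \cdot 2 + 55676 = 18 \cdot 3 \cdot 2 + 55676 = 18 \cdot 6 + 55676 = 108 + 55676 = 55784$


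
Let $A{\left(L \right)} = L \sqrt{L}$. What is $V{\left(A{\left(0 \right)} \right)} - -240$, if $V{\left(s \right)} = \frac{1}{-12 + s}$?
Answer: $\frac{2879}{12} \approx 239.92$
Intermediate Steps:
$A{\left(L \right)} = L^{\frac{3}{2}}$
$V{\left(A{\left(0 \right)} \right)} - -240 = \frac{1}{-12 + 0^{\frac{3}{2}}} - -240 = \frac{1}{-12 + 0} + 240 = \frac{1}{-12} + 240 = - \frac{1}{12} + 240 = \frac{2879}{12}$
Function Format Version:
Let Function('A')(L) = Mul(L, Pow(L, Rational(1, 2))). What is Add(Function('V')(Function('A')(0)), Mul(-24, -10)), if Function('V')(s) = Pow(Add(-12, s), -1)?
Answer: Rational(2879, 12) ≈ 239.92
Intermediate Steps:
Function('A')(L) = Pow(L, Rational(3, 2))
Add(Function('V')(Function('A')(0)), Mul(-24, -10)) = Add(Pow(Add(-12, Pow(0, Rational(3, 2))), -1), Mul(-24, -10)) = Add(Pow(Add(-12, 0), -1), 240) = Add(Pow(-12, -1), 240) = Add(Rational(-1, 12), 240) = Rational(2879, 12)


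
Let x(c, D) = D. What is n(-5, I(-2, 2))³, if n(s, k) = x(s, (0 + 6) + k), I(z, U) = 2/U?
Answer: 343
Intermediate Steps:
n(s, k) = 6 + k (n(s, k) = (0 + 6) + k = 6 + k)
n(-5, I(-2, 2))³ = (6 + 2/2)³ = (6 + 2*(½))³ = (6 + 1)³ = 7³ = 343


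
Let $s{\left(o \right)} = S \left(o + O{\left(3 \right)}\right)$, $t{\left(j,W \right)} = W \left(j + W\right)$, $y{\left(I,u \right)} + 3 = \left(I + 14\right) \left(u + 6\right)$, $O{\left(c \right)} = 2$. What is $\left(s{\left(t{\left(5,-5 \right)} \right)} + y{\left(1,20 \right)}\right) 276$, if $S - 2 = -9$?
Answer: $102948$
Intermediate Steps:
$y{\left(I,u \right)} = -3 + \left(6 + u\right) \left(14 + I\right)$ ($y{\left(I,u \right)} = -3 + \left(I + 14\right) \left(u + 6\right) = -3 + \left(14 + I\right) \left(6 + u\right) = -3 + \left(6 + u\right) \left(14 + I\right)$)
$S = -7$ ($S = 2 - 9 = -7$)
$t{\left(j,W \right)} = W \left(W + j\right)$
$s{\left(o \right)} = -14 - 7 o$ ($s{\left(o \right)} = - 7 \left(o + 2\right) = - 7 \left(2 + o\right) = -14 - 7 o$)
$\left(s{\left(t{\left(5,-5 \right)} \right)} + y{\left(1,20 \right)}\right) 276 = \left(\left(-14 - 7 \left(- 5 \left(-5 + 5\right)\right)\right) + \left(81 + 6 \cdot 1 + 14 \cdot 20 + 1 \cdot 20\right)\right) 276 = \left(\left(-14 - 7 \left(\left(-5\right) 0\right)\right) + \left(81 + 6 + 280 + 20\right)\right) 276 = \left(\left(-14 - 0\right) + 387\right) 276 = \left(\left(-14 + 0\right) + 387\right) 276 = \left(-14 + 387\right) 276 = 373 \cdot 276 = 102948$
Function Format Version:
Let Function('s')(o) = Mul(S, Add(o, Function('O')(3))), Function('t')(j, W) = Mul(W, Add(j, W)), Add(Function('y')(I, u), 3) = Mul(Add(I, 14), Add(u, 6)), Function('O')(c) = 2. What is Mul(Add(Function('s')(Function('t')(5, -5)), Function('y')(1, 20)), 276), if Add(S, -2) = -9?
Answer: 102948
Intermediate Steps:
Function('y')(I, u) = Add(-3, Mul(Add(6, u), Add(14, I))) (Function('y')(I, u) = Add(-3, Mul(Add(I, 14), Add(u, 6))) = Add(-3, Mul(Add(14, I), Add(6, u))) = Add(-3, Mul(Add(6, u), Add(14, I))))
S = -7 (S = Add(2, -9) = -7)
Function('t')(j, W) = Mul(W, Add(W, j))
Function('s')(o) = Add(-14, Mul(-7, o)) (Function('s')(o) = Mul(-7, Add(o, 2)) = Mul(-7, Add(2, o)) = Add(-14, Mul(-7, o)))
Mul(Add(Function('s')(Function('t')(5, -5)), Function('y')(1, 20)), 276) = Mul(Add(Add(-14, Mul(-7, Mul(-5, Add(-5, 5)))), Add(81, Mul(6, 1), Mul(14, 20), Mul(1, 20))), 276) = Mul(Add(Add(-14, Mul(-7, Mul(-5, 0))), Add(81, 6, 280, 20)), 276) = Mul(Add(Add(-14, Mul(-7, 0)), 387), 276) = Mul(Add(Add(-14, 0), 387), 276) = Mul(Add(-14, 387), 276) = Mul(373, 276) = 102948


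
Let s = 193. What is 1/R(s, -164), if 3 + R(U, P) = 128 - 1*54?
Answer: 1/71 ≈ 0.014085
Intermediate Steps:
R(U, P) = 71 (R(U, P) = -3 + (128 - 1*54) = -3 + (128 - 54) = -3 + 74 = 71)
1/R(s, -164) = 1/71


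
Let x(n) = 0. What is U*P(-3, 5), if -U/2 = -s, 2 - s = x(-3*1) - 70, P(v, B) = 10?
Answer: 1440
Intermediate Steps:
s = 72 (s = 2 - (0 - 70) = 2 - 1*(-70) = 2 + 70 = 72)
U = 144 (U = -(-2)*72 = -2*(-72) = 144)
U*P(-3, 5) = 144*10 = 1440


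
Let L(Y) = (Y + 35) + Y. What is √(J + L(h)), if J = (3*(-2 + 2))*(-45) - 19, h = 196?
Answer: 2*√102 ≈ 20.199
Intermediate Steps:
L(Y) = 35 + 2*Y (L(Y) = (35 + Y) + Y = 35 + 2*Y)
J = -19 (J = (3*0)*(-45) - 19 = 0*(-45) - 19 = 0 - 19 = -19)
√(J + L(h)) = √(-19 + (35 + 2*196)) = √(-19 + (35 + 392)) = √(-19 + 427) = √408 = 2*√102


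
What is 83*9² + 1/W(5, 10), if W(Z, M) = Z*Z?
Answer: 168076/25 ≈ 6723.0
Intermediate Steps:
W(Z, M) = Z²
83*9² + 1/W(5, 10) = 83*9² + 1/(5²) = 83*81 + 1/25 = 6723 + 1/25 = 168076/25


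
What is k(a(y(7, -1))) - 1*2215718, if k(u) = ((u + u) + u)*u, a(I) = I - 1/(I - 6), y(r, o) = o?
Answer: -108570074/49 ≈ -2.2157e+6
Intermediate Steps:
a(I) = I - 1/(-6 + I)
k(u) = 3*u² (k(u) = (2*u + u)*u = (3*u)*u = 3*u²)
k(a(y(7, -1))) - 1*2215718 = 3*((-1 + (-1)² - 6*(-1))/(-6 - 1))² - 1*2215718 = 3*((-1 + 1 + 6)/(-7))² - 2215718 = 3*(-⅐*6)² - 2215718 = 3*(-6/7)² - 2215718 = 3*(36/49) - 2215718 = 108/49 - 2215718 = -108570074/49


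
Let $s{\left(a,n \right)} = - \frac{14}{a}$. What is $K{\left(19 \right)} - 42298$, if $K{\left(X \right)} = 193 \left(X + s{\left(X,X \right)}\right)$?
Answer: $- \frac{736691}{19} \approx -38773.0$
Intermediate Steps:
$K{\left(X \right)} = - \frac{2702}{X} + 193 X$ ($K{\left(X \right)} = 193 \left(X - \frac{14}{X}\right) = - \frac{2702}{X} + 193 X$)
$K{\left(19 \right)} - 42298 = \left(- \frac{2702}{19} + 193 \cdot 19\right) - 42298 = \left(\left(-2702\right) \frac{1}{19} + 3667\right) - 42298 = \left(- \frac{2702}{19} + 3667\right) - 42298 = \frac{66971}{19} - 42298 = - \frac{736691}{19}$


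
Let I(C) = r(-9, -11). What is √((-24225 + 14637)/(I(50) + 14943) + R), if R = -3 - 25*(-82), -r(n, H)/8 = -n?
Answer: 3*√5586970259/4957 ≈ 45.237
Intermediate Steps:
r(n, H) = 8*n (r(n, H) = -(-8)*n = 8*n)
I(C) = -72 (I(C) = 8*(-9) = -72)
R = 2047 (R = -3 + 2050 = 2047)
√((-24225 + 14637)/(I(50) + 14943) + R) = √((-24225 + 14637)/(-72 + 14943) + 2047) = √(-9588/14871 + 2047) = √(-9588*1/14871 + 2047) = √(-3196/4957 + 2047) = √(10143783/4957) = 3*√5586970259/4957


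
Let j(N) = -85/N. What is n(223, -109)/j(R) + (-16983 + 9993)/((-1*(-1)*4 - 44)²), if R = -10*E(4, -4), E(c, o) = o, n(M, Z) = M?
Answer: -297323/2720 ≈ -109.31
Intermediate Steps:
R = 40 (R = -10*(-4) = 40)
n(223, -109)/j(R) + (-16983 + 9993)/((-1*(-1)*4 - 44)²) = 223/((-85/40)) + (-16983 + 9993)/((-1*(-1)*4 - 44)²) = 223/((-85*1/40)) - 6990/(1*4 - 44)² = 223/(-17/8) - 6990/(4 - 44)² = 223*(-8/17) - 6990/((-40)²) = -1784/17 - 6990/1600 = -1784/17 - 6990*1/1600 = -1784/17 - 699/160 = -297323/2720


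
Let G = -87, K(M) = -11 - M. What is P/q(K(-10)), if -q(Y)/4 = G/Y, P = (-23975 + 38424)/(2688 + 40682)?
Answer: -14449/15092760 ≈ -0.00095735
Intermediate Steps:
P = 14449/43370 ≈ 0.33316
q(Y) = 348/Y (q(Y) = -(-348)/Y = 348/Y)
P/q(K(-10)) = 14449/(43370*((348/(-11 - 1*(-10))))) = 14449/(43370*((348/(-11 + 10)))) = 14449/(43370*((348/(-1)))) = 14449/(43370*((348*(-1)))) = (14449/43370)/(-348) = (14449/43370)*(-1/348) = -14449/15092760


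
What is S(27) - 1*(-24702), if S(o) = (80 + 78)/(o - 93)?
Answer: 815087/33 ≈ 24700.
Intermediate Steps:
S(o) = 158/(-93 + o)
S(27) - 1*(-24702) = 158/(-93 + 27) - 1*(-24702) = 158/(-66) + 24702 = 158*(-1/66) + 24702 = -79/33 + 24702 = 815087/33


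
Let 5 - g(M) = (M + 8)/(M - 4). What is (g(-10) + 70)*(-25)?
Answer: -13100/7 ≈ -1871.4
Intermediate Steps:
g(M) = 5 - (8 + M)/(-4 + M) (g(M) = 5 - (M + 8)/(M - 4) = 5 - (8 + M)/(-4 + M))
(g(-10) + 70)*(-25) = (4*(-7 - 10)/(-4 - 10) + 70)*(-25) = (4*(-17)/(-14) + 70)*(-25) = (4*(-1/14)*(-17) + 70)*(-25) = (34/7 + 70)*(-25) = (524/7)*(-25) = -13100/7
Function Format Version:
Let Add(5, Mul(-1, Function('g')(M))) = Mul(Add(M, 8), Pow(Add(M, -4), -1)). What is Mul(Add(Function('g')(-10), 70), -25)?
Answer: Rational(-13100, 7) ≈ -1871.4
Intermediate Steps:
Function('g')(M) = Add(5, Mul(-1, Pow(Add(-4, M), -1), Add(8, M))) (Function('g')(M) = Add(5, Mul(-1, Mul(Add(M, 8), Pow(Add(M, -4), -1)))) = Add(5, Mul(-1, Mul(Add(8, M), Pow(Add(-4, M), -1)))) = Add(5, Mul(-1, Mul(Pow(Add(-4, M), -1), Add(8, M)))) = Add(5, Mul(-1, Pow(Add(-4, M), -1), Add(8, M))))
Mul(Add(Function('g')(-10), 70), -25) = Mul(Add(Mul(4, Pow(Add(-4, -10), -1), Add(-7, -10)), 70), -25) = Mul(Add(Mul(4, Pow(-14, -1), -17), 70), -25) = Mul(Add(Mul(4, Rational(-1, 14), -17), 70), -25) = Mul(Add(Rational(34, 7), 70), -25) = Mul(Rational(524, 7), -25) = Rational(-13100, 7)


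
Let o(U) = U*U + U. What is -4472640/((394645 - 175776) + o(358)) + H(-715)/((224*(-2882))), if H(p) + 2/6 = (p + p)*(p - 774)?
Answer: -109911587221/6795894336 ≈ -16.173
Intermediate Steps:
o(U) = U + U**2 (o(U) = U**2 + U = U + U**2)
H(p) = -1/3 + 2*p*(-774 + p) (H(p) = -1/3 + (p + p)*(p - 774) = -1/3 + (2*p)*(-774 + p) = -1/3 + 2*p*(-774 + p))
-4472640/((394645 - 175776) + o(358)) + H(-715)/((224*(-2882))) = -4472640/((394645 - 175776) + 358*(1 + 358)) + (-1/3 - 1548*(-715) + 2*(-715)**2)/((224*(-2882))) = -4472640/(218869 + 358*359) + (-1/3 + 1106820 + 2*511225)/(-645568) = -4472640/(218869 + 128522) + (-1/3 + 1106820 + 1022450)*(-1/645568) = -4472640/347391 + (6387809/3)*(-1/645568) = -4472640*1/347391 - 6387809/1936704 = -496960/38599 - 6387809/1936704 = -109911587221/6795894336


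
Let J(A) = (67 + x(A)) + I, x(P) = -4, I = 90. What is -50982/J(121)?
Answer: -16994/51 ≈ -333.22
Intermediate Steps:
J(A) = 153 (J(A) = (67 - 4) + 90 = 63 + 90 = 153)
-50982/J(121) = -50982/153 = -50982*1/153 = -16994/51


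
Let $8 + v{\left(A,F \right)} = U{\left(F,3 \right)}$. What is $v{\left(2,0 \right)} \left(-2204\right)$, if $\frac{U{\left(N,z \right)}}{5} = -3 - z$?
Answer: $83752$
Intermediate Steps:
$U{\left(N,z \right)} = -15 - 5 z$ ($U{\left(N,z \right)} = 5 \left(-3 - z\right) = -15 - 5 z$)
$v{\left(A,F \right)} = -38$ ($v{\left(A,F \right)} = -8 - 30 = -38$)
$v{\left(2,0 \right)} \left(-2204\right) = \left(-38\right) \left(-2204\right) = 83752$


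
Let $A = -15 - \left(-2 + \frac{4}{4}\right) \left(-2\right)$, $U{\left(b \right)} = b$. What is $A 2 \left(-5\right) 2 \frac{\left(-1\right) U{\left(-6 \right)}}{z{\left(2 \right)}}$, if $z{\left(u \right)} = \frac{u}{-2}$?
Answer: $-2040$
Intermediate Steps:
$z{\left(u \right)} = - \frac{u}{2}$ ($z{\left(u \right)} = u \left(- \frac{1}{2}\right) = - \frac{u}{2}$)
$A = -17$ ($A = -15 - \left(-2 + 4 \cdot \frac{1}{4}\right) \left(-2\right) = -15 - \left(-2 + 1\right) \left(-2\right) = -15 - \left(-1\right) \left(-2\right) = -15 - 2 = -17$)
$A 2 \left(-5\right) 2 \frac{\left(-1\right) U{\left(-6 \right)}}{z{\left(2 \right)}} = - 17 \cdot 2 \left(-5\right) 2 \frac{\left(-1\right) \left(-6\right)}{\left(- \frac{1}{2}\right) 2} = - 17 \left(\left(-10\right) 2\right) \frac{6}{-1} = \left(-17\right) \left(-20\right) 6 \left(-1\right) = 340 \left(-6\right) = -2040$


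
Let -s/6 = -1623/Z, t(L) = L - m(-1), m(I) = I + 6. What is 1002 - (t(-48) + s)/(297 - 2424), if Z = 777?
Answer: 551984305/550893 ≈ 1002.0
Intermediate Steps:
m(I) = 6 + I
t(L) = -5 + L (t(L) = L - (6 - 1) = L - 1*5 = L - 5 = -5 + L)
s = 3246/259 (s = -(-9738)/777 = -6*(-541/259) = 3246/259 ≈ 12.533)
1002 - (t(-48) + s)/(297 - 2424) = 1002 - ((-5 - 48) + 3246/259)/(297 - 2424) = 1002 - (-53 + 3246/259)/(-2127) = 1002 - (-10481)*(-1)/(259*2127) = 1002 - 1*10481/550893 = 1002 - 10481/550893 = 551984305/550893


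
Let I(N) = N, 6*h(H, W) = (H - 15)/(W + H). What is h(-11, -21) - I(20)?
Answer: -1907/96 ≈ -19.865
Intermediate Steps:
h(H, W) = (-15 + H)/(6*(H + W)) (h(H, W) = ((H - 15)/(W + H))/6 = ((-15 + H)/(H + W))/6 = (-15 + H)/(6*(H + W)))
h(-11, -21) - I(20) = (-15 - 11)/(6*(-11 - 21)) - 1*20 = (1/6)*(-26)/(-32) - 20 = (1/6)*(-1/32)*(-26) - 20 = 13/96 - 20 = -1907/96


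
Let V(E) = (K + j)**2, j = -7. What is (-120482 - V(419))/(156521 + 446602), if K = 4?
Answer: -120491/603123 ≈ -0.19978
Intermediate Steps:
V(E) = 9 (V(E) = (4 - 7)**2 = (-3)**2 = 9)
(-120482 - V(419))/(156521 + 446602) = (-120482 - 1*9)/(156521 + 446602) = (-120482 - 9)/603123 = -120491*1/603123 = -120491/603123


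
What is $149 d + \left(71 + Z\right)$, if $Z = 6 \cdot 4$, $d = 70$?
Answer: $10525$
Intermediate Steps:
$Z = 24$
$149 d + \left(71 + Z\right) = 149 \cdot 70 + \left(71 + 24\right) = 10430 + 95 = 10525$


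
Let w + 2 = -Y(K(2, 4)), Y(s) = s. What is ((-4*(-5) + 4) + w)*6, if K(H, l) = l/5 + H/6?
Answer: 626/5 ≈ 125.20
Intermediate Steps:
K(H, l) = l/5 + H/6 (K(H, l) = l*(⅕) + H*(⅙) = l/5 + H/6)
w = -47/15 (w = -2 - ((⅕)*4 + (⅙)*2) = -2 - (⅘ + ⅓) = -2 - 1*17/15 = -2 - 17/15 = -47/15 ≈ -3.1333)
((-4*(-5) + 4) + w)*6 = ((-4*(-5) + 4) - 47/15)*6 = ((20 + 4) - 47/15)*6 = (24 - 47/15)*6 = (313/15)*6 = 626/5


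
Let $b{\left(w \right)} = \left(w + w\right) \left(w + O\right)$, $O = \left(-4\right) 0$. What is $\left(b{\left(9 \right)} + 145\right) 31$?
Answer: $9517$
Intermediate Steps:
$O = 0$
$b{\left(w \right)} = 2 w^{2}$ ($b{\left(w \right)} = \left(w + w\right) \left(w + 0\right) = 2 w w = 2 w^{2}$)
$\left(b{\left(9 \right)} + 145\right) 31 = \left(2 \cdot 9^{2} + 145\right) 31 = \left(2 \cdot 81 + 145\right) 31 = \left(162 + 145\right) 31 = 307 \cdot 31 = 9517$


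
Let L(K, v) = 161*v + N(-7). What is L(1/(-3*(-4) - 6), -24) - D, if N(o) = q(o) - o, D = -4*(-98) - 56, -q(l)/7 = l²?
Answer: -4536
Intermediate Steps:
q(l) = -7*l²
D = 336 (D = 392 - 56 = 336)
N(o) = -o - 7*o² (N(o) = -7*o² - o = -o - 7*o²)
L(K, v) = -336 + 161*v (L(K, v) = 161*v - 7*(-1 - 7*(-7)) = 161*v - 7*(-1 + 49) = 161*v - 7*48 = 161*v - 336 = -336 + 161*v)
L(1/(-3*(-4) - 6), -24) - D = (-336 + 161*(-24)) - 1*336 = (-336 - 3864) - 336 = -4200 - 336 = -4536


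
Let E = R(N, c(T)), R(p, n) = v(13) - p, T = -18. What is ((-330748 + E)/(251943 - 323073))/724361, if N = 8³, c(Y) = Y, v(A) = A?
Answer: 331247/51523797930 ≈ 6.4290e-6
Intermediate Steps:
N = 512
R(p, n) = 13 - p
E = -499 (E = 13 - 1*512 = 13 - 512 = -499)
((-330748 + E)/(251943 - 323073))/724361 = ((-330748 - 499)/(251943 - 323073))/724361 = -331247/(-71130)*(1/724361) = -331247*(-1/71130)*(1/724361) = (331247/71130)*(1/724361) = 331247/51523797930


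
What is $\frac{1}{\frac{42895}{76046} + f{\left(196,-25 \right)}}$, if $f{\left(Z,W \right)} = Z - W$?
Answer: $\frac{76046}{16849061} \approx 0.0045134$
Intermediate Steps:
$\frac{1}{\frac{42895}{76046} + f{\left(196,-25 \right)}} = \frac{1}{\frac{42895}{76046} + \left(196 - -25\right)} = \frac{1}{42895 \cdot \frac{1}{76046} + \left(196 + 25\right)} = \frac{1}{\frac{42895}{76046} + 221} = \frac{1}{\frac{16849061}{76046}} = \frac{76046}{16849061}$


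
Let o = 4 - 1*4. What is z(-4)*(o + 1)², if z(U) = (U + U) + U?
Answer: -12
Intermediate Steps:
o = 0 (o = 4 - 4 = 0)
z(U) = 3*U (z(U) = 2*U + U = 3*U)
z(-4)*(o + 1)² = (3*(-4))*(0 + 1)² = -12*1² = -12*1 = -12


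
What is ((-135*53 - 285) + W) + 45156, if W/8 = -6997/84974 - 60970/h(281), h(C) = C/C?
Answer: -19121047416/42487 ≈ -4.5004e+5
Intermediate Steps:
h(C) = 1
W = -20723487108/42487 (W = 8*(-6997/84974 - 60970/1) = 8*(-6997*1/84974 - 60970*1) = 8*(-6997/84974 - 60970) = 8*(-5180871777/84974) = -20723487108/42487 ≈ -4.8776e+5)
((-135*53 - 285) + W) + 45156 = ((-135*53 - 285) - 20723487108/42487) + 45156 = ((-7155 - 285) - 20723487108/42487) + 45156 = (-7440 - 20723487108/42487) + 45156 = -21039590388/42487 + 45156 = -19121047416/42487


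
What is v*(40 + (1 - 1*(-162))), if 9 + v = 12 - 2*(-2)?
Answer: 1421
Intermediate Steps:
v = 7 (v = -9 + (12 - 2*(-2)) = -9 + (12 + 4) = -9 + 16 = 7)
v*(40 + (1 - 1*(-162))) = 7*(40 + (1 - 1*(-162))) = 7*(40 + (1 + 162)) = 7*(40 + 163) = 7*203 = 1421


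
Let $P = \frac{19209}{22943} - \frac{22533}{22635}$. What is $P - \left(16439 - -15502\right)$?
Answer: $- \frac{5529172121803}{173104935} \approx -31941.0$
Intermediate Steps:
$P = - \frac{27392968}{173104935}$ ($P = 19209 \cdot \frac{1}{22943} - \frac{7511}{7545} = \frac{19209}{22943} - \frac{7511}{7545} = - \frac{27392968}{173104935} \approx -0.15824$)
$P - \left(16439 - -15502\right) = - \frac{27392968}{173104935} - \left(16439 - -15502\right) = - \frac{27392968}{173104935} - \left(16439 + 15502\right) = - \frac{27392968}{173104935} - 31941 = - \frac{5529172121803}{173104935}$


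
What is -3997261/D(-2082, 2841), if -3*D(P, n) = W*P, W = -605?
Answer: 3997261/419870 ≈ 9.5202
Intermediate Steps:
D(P, n) = 605*P/3 (D(P, n) = -(-605)*P/3 = 605*P/3)
-3997261/D(-2082, 2841) = -3997261/((605/3)*(-2082)) = -3997261/(-419870) = -3997261*(-1/419870) = 3997261/419870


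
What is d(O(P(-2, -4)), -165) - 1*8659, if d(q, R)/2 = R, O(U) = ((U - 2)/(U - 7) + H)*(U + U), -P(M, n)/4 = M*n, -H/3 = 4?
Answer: -8989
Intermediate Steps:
H = -12 (H = -3*4 = -12)
P(M, n) = -4*M*n
O(U) = 2*U*(-12 + (-2 + U)/(-7 + U)) (O(U) = ((U - 2)/(U - 7) - 12)*(U + U) = ((-2 + U)/(-7 + U) - 12)*(2*U) = (-12 + (-2 + U)/(-7 + U))*(2*U) = 2*U*(-12 + (-2 + U)/(-7 + U)))
d(q, R) = 2*R
d(O(P(-2, -4)), -165) - 1*8659 = 2*(-165) - 1*8659 = -330 - 8659 = -8989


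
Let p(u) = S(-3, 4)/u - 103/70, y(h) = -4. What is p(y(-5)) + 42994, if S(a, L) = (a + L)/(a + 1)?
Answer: 12037943/280 ≈ 42993.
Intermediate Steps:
S(a, L) = (L + a)/(1 + a)
p(u) = -103/70 - 1/(2*u) (p(u) = ((4 - 3)/(1 - 3))/u - 103/70 = (1/(-2))/u - 103*1/70 = (-1/2*1)/u - 103/70 = -1/(2*u) - 103/70 = -103/70 - 1/(2*u))
p(y(-5)) + 42994 = (1/70)*(-35 - 103*(-4))/(-4) + 42994 = (1/70)*(-1/4)*(-35 + 412) + 42994 = (1/70)*(-1/4)*377 + 42994 = -377/280 + 42994 = 12037943/280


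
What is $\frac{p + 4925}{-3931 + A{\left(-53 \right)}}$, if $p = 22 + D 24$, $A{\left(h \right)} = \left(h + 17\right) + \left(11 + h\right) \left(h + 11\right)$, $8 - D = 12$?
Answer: $- \frac{4851}{2203} \approx -2.202$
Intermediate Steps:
$D = -4$ ($D = 8 - 12 = -4$)
$A{\left(h \right)} = 17 + h + \left(11 + h\right)^{2}$ ($A{\left(h \right)} = \left(17 + h\right) + \left(11 + h\right) \left(11 + h\right) = \left(17 + h\right) + \left(11 + h\right)^{2} = 17 + h + \left(11 + h\right)^{2}$)
$p = -74$ ($p = 22 - 96 = -74$)
$\frac{p + 4925}{-3931 + A{\left(-53 \right)}} = \frac{-74 + 4925}{-3931 + \left(17 - 53 + \left(11 - 53\right)^{2}\right)} = \frac{4851}{-3931 + \left(17 - 53 + \left(-42\right)^{2}\right)} = \frac{4851}{-3931 + \left(17 - 53 + 1764\right)} = \frac{4851}{-3931 + 1728} = \frac{4851}{-2203} = 4851 \left(- \frac{1}{2203}\right) = - \frac{4851}{2203}$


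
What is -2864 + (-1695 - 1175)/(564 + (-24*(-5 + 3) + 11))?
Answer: -255306/89 ≈ -2868.6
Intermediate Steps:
-2864 + (-1695 - 1175)/(564 + (-24*(-5 + 3) + 11)) = -2864 - 2870/(564 + (-24*(-2) + 11)) = -2864 - 2870/(564 + (-8*(-6) + 11)) = -2864 - 2870/(564 + (48 + 11)) = -2864 - 2870/(564 + 59) = -2864 - 2870/623 = -2864 - 2870*1/623 = -2864 - 410/89 = -255306/89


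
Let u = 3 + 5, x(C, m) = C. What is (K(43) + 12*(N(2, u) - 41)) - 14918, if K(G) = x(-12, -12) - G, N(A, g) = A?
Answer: -15441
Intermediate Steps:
u = 8
K(G) = -12 - G
(K(43) + 12*(N(2, u) - 41)) - 14918 = ((-12 - 1*43) + 12*(2 - 41)) - 14918 = ((-12 - 43) + 12*(-39)) - 14918 = (-55 - 468) - 14918 = -523 - 14918 = -15441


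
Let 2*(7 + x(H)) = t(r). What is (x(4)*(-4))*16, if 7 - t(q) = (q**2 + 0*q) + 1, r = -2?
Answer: 384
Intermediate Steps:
t(q) = 6 - q**2 (t(q) = 7 - ((q**2 + 0*q) + 1) = 7 - ((q**2 + 0) + 1) = 7 - (q**2 + 1) = 7 - (1 + q**2) = 7 + (-1 - q**2) = 6 - q**2)
x(H) = -6 (x(H) = -7 + (6 - 1*(-2)**2)/2 = -7 + (6 - 1*4)/2 = -7 + (6 - 4)/2 = -7 + (1/2)*2 = -7 + 1 = -6)
(x(4)*(-4))*16 = -6*(-4)*16 = 24*16 = 384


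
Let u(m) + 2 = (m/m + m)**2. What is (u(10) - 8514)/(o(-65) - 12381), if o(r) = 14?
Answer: 8395/12367 ≈ 0.67882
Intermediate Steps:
u(m) = -2 + (1 + m)**2 (u(m) = -2 + (m/m + m)**2 = -2 + (1 + m)**2)
(u(10) - 8514)/(o(-65) - 12381) = ((-2 + (1 + 10)**2) - 8514)/(14 - 12381) = ((-2 + 11**2) - 8514)/(-12367) = ((-2 + 121) - 8514)*(-1/12367) = (119 - 8514)*(-1/12367) = -8395*(-1/12367) = 8395/12367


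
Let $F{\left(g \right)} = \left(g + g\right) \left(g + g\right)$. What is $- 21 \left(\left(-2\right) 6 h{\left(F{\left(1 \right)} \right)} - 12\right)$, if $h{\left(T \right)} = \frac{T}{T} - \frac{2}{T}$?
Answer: $378$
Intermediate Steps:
$F{\left(g \right)} = 4 g^{2}$ ($F{\left(g \right)} = 2 g 2 g = 4 g^{2}$)
$h{\left(T \right)} = 1 - \frac{2}{T}$
$- 21 \left(\left(-2\right) 6 h{\left(F{\left(1 \right)} \right)} - 12\right) = - 21 \left(\left(-2\right) 6 \frac{-2 + 4 \cdot 1^{2}}{4 \cdot 1^{2}} - 12\right) = - 21 \left(- 12 \frac{-2 + 4 \cdot 1}{4 \cdot 1} - 12\right) = - 21 \left(- 12 \frac{-2 + 4}{4} - 12\right) = - 21 \left(- 12 \cdot \frac{1}{4} \cdot 2 - 12\right) = - 21 \left(\left(-12\right) \frac{1}{2} - 12\right) = - 21 \left(-6 - 12\right) = \left(-21\right) \left(-18\right) = 378$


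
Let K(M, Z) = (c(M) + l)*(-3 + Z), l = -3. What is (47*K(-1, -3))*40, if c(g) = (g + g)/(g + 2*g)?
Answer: 26320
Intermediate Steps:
c(g) = ⅔ (c(g) = (2*g)/((3*g)) = (2*g)*(1/(3*g)) = ⅔)
K(M, Z) = 7 - 7*Z/3 (K(M, Z) = (⅔ - 3)*(-3 + Z) = -7*(-3 + Z)/3 = 7 - 7*Z/3)
(47*K(-1, -3))*40 = (47*(7 - 7/3*(-3)))*40 = (47*(7 + 7))*40 = (47*14)*40 = 658*40 = 26320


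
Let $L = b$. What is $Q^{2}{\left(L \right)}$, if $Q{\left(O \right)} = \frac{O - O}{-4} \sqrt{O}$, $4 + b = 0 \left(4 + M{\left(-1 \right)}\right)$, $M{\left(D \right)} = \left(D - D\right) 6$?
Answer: $0$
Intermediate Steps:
$M{\left(D \right)} = 0$ ($M{\left(D \right)} = 0 \cdot 6 = 0$)
$b = -4$ ($b = -4 + 0 \left(4 + 0\right) = -4 + 0 \cdot 4 = -4 + 0 = -4$)
$L = -4$
$Q{\left(O \right)} = 0$ ($Q{\left(O \right)} = 0 \left(- \frac{1}{4}\right) \sqrt{O} = 0 \sqrt{O} = 0$)
$Q^{2}{\left(L \right)} = 0^{2} = 0$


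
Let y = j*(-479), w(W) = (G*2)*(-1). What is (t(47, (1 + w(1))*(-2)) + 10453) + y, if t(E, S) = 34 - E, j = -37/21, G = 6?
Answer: 236963/21 ≈ 11284.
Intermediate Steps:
w(W) = -12 (w(W) = (6*2)*(-1) = 12*(-1) = -12)
j = -37/21 (j = -37*1/21 = -37/21 ≈ -1.7619)
y = 17723/21 (y = -37/21*(-479) = 17723/21 ≈ 843.95)
(t(47, (1 + w(1))*(-2)) + 10453) + y = ((34 - 1*47) + 10453) + 17723/21 = ((34 - 47) + 10453) + 17723/21 = (-13 + 10453) + 17723/21 = 10440 + 17723/21 = 236963/21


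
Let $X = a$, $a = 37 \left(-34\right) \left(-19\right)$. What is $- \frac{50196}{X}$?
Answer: $- \frac{25098}{11951} \approx -2.1001$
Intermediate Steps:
$a = 23902$ ($a = \left(-1258\right) \left(-19\right) = 23902$)
$X = 23902$
$- \frac{50196}{X} = - \frac{50196}{23902} = \left(-50196\right) \frac{1}{23902} = - \frac{25098}{11951}$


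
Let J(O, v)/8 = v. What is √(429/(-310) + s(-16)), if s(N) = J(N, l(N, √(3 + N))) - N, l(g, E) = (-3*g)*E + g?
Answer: √(-10896190 + 36902400*I*√13)/310 ≈ 25.257 + 27.409*I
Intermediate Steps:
l(g, E) = g - 3*E*g (l(g, E) = -3*E*g + g = g - 3*E*g)
J(O, v) = 8*v
s(N) = -N + 8*N*(1 - 3*√(3 + N)) (s(N) = 8*(N*(1 - 3*√(3 + N))) - N = 8*N*(1 - 3*√(3 + N)) - N = -N + 8*N*(1 - 3*√(3 + N)))
√(429/(-310) + s(-16)) = √(429/(-310) - 16*(7 - 24*√(3 - 16))) = √(429*(-1/310) - 16*(7 - 24*I*√13)) = √(-429/310 - 16*(7 - 24*I*√13)) = √(-429/310 + (-112 + 384*I*√13)) = √(-35149/310 + 384*I*√13)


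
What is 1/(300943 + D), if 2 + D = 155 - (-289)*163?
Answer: 1/348203 ≈ 2.8719e-6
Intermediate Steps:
D = 47260 (D = -2 + (155 - (-289)*163) = -2 + (155 - 289*(-163)) = -2 + (155 + 47107) = -2 + 47262 = 47260)
1/(300943 + D) = 1/(300943 + 47260) = 1/348203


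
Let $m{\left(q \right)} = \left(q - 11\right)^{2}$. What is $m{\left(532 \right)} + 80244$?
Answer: $351685$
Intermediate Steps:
$m{\left(q \right)} = \left(-11 + q\right)^{2}$
$m{\left(532 \right)} + 80244 = \left(-11 + 532\right)^{2} + 80244 = 521^{2} + 80244 = 271441 + 80244 = 351685$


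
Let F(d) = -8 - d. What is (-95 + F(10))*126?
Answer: -14238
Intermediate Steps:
(-95 + F(10))*126 = (-95 + (-8 - 1*10))*126 = (-95 + (-8 - 10))*126 = (-95 - 18)*126 = -113*126 = -14238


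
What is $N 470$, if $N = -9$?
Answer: $-4230$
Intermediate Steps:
$N 470 = \left(-9\right) 470 = -4230$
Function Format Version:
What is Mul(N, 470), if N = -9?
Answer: -4230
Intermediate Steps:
Mul(N, 470) = Mul(-9, 470) = -4230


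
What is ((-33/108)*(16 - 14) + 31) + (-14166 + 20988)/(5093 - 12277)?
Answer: 951713/32328 ≈ 29.439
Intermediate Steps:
((-33/108)*(16 - 14) + 31) + (-14166 + 20988)/(5093 - 12277) = (-33*1/108*2 + 31) + 6822/(-7184) = (-11/36*2 + 31) + 6822*(-1/7184) = (-11/18 + 31) - 3411/3592 = 547/18 - 3411/3592 = 951713/32328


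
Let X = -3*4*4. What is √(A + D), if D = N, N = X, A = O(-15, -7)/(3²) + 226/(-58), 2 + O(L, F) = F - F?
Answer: I*√394487/87 ≈ 7.2193*I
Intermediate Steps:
O(L, F) = -2 (O(L, F) = -2 + (F - F) = -2 + 0 = -2)
A = -1075/261 (A = -2/(3²) + 226/(-58) = -2/9 + 226*(-1/58) = -2*⅑ - 113/29 = -2/9 - 113/29 = -1075/261 ≈ -4.1188)
X = -48 (X = -12*4 = -48)
N = -48
D = -48
√(A + D) = √(-1075/261 - 48) = √(-13603/261) = I*√394487/87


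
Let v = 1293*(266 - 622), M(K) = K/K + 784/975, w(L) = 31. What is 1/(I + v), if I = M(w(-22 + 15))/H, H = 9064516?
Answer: -8837903100/4068157500153041 ≈ -2.1725e-6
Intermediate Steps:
M(K) = 1759/975 (M(K) = 1 + 784*(1/975) = 1 + 784/975 = 1759/975)
v = -460308 (v = 1293*(-356) = -460308)
I = 1759/8837903100 (I = (1759/975)/9064516 = (1759/975)*(1/9064516) = 1759/8837903100 ≈ 1.9903e-7)
1/(I + v) = 1/(1759/8837903100 - 460308) = 1/(-4068157500153041/8837903100) = -8837903100/4068157500153041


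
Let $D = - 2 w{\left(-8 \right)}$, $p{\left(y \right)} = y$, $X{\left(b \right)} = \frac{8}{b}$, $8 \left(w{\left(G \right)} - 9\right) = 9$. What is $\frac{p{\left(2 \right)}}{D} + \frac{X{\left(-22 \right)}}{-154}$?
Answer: $- \frac{6614}{68607} \approx -0.096404$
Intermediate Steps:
$w{\left(G \right)} = \frac{81}{8}$ ($w{\left(G \right)} = 9 + \frac{1}{8} \cdot 9 = 9 + \frac{9}{8} = \frac{81}{8}$)
$D = - \frac{81}{4}$ ($D = \left(-2\right) \frac{81}{8} = - \frac{81}{4} \approx -20.25$)
$\frac{p{\left(2 \right)}}{D} + \frac{X{\left(-22 \right)}}{-154} = \frac{2}{- \frac{81}{4}} + \frac{8 \frac{1}{-22}}{-154} = 2 \left(- \frac{4}{81}\right) + 8 \left(- \frac{1}{22}\right) \left(- \frac{1}{154}\right) = - \frac{8}{81} - - \frac{2}{847} = - \frac{8}{81} + \frac{2}{847} = - \frac{6614}{68607}$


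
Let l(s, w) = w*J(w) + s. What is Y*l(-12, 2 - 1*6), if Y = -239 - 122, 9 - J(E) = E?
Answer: 23104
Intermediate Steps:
J(E) = 9 - E
Y = -361
l(s, w) = s + w*(9 - w) (l(s, w) = w*(9 - w) + s = s + w*(9 - w))
Y*l(-12, 2 - 1*6) = -361*(-12 - (2 - 1*6)*(-9 + (2 - 1*6))) = -361*(-12 - (2 - 6)*(-9 + (2 - 6))) = -361*(-12 - 1*(-4)*(-9 - 4)) = -361*(-12 - 1*(-4)*(-13)) = -361*(-12 - 52) = -361*(-64) = 23104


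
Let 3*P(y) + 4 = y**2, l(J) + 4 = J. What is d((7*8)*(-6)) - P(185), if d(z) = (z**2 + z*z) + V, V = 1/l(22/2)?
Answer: 1500696/7 ≈ 2.1439e+5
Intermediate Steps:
l(J) = -4 + J
V = 1/7 (V = 1/(-4 + 22/2) = 1/(-4 + 22*(1/2)) = 1/(-4 + 11) = 1/7 ≈ 0.14286)
P(y) = -4/3 + y**2/3
d(z) = 1/7 + 2*z**2 (d(z) = (z**2 + z*z) + 1/7 = (z**2 + z**2) + 1/7 = 2*z**2 + 1/7 = 1/7 + 2*z**2)
d((7*8)*(-6)) - P(185) = (1/7 + 2*((7*8)*(-6))**2) - (-4/3 + (1/3)*185**2) = (1/7 + 2*(56*(-6))**2) - (-4/3 + (1/3)*34225) = (1/7 + 2*(-336)**2) - (-4/3 + 34225/3) = (1/7 + 2*112896) - 1*11407 = (1/7 + 225792) - 11407 = 1580545/7 - 11407 = 1500696/7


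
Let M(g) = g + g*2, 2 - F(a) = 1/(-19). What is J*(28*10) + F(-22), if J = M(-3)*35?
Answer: -1675761/19 ≈ -88198.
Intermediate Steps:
F(a) = 39/19 (F(a) = 2 - 1/(-19) = 2 - 1*(-1/19) = 2 + 1/19 = 39/19)
M(g) = 3*g (M(g) = g + 2*g = 3*g)
J = -315 (J = (3*(-3))*35 = -9*35 = -315)
J*(28*10) + F(-22) = -8820*10 + 39/19 = -315*280 + 39/19 = -88200 + 39/19 = -1675761/19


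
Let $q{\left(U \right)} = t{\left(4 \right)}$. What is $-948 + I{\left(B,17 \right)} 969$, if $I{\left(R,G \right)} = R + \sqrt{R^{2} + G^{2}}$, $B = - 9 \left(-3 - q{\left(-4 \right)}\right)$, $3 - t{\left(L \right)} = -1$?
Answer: $60099 + 969 \sqrt{4258} \approx 1.2333 \cdot 10^{5}$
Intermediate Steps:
$t{\left(L \right)} = 4$ ($t{\left(L \right)} = 3 - -1 = 3 + 1 = 4$)
$q{\left(U \right)} = 4$
$B = 63$ ($B = - 9 \left(-3 - 4\right) = \left(-9\right) \left(-7\right) = 63$)
$I{\left(R,G \right)} = R + \sqrt{G^{2} + R^{2}}$
$-948 + I{\left(B,17 \right)} 969 = -948 + \left(63 + \sqrt{17^{2} + 63^{2}}\right) 969 = -948 + \left(63 + \sqrt{289 + 3969}\right) 969 = -948 + \left(63 + \sqrt{4258}\right) 969 = -948 + \left(61047 + 969 \sqrt{4258}\right) = 60099 + 969 \sqrt{4258}$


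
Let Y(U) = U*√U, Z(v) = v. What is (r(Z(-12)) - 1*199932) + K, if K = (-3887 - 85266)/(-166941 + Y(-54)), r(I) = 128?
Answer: -199804 + 89153/(166941 + 162*I*√6) ≈ -1.998e+5 - 0.0012694*I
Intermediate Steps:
Y(U) = U^(3/2)
K = -89153/(-166941 - 162*I*√6) (K = (-3887 - 85266)/(-166941 + (-54)^(3/2)) = -89153/(-166941 - 162*I*√6) ≈ 0.53404 - 0.0012694*I)
(r(Z(-12)) - 1*199932) + K = (128 - 1*199932) + (20416037/38229705 - 178306*I*√6/344067345) = (128 - 199932) + (20416037/38229705 - 178306*I*√6/344067345) = -199804 + (20416037/38229705 - 178306*I*√6/344067345) = -7638427561783/38229705 - 178306*I*√6/344067345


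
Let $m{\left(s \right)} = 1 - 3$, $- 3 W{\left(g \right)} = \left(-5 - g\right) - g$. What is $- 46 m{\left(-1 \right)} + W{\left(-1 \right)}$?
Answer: $93$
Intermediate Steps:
$W{\left(g \right)} = \frac{5}{3} + \frac{2 g}{3}$ ($W{\left(g \right)} = - \frac{\left(-5 - g\right) - g}{3} = - \frac{-5 - 2 g}{3} = \frac{5}{3} + \frac{2 g}{3}$)
$m{\left(s \right)} = -2$ ($m{\left(s \right)} = 1 - 3 = -2$)
$- 46 m{\left(-1 \right)} + W{\left(-1 \right)} = \left(-46\right) \left(-2\right) + \left(\frac{5}{3} + \frac{2}{3} \left(-1\right)\right) = 92 + \left(\frac{5}{3} - \frac{2}{3}\right) = 92 + 1 = 93$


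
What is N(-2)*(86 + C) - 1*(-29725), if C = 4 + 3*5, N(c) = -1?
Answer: 29620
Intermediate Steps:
C = 19 (C = 4 + 15 = 19)
N(-2)*(86 + C) - 1*(-29725) = -(86 + 19) - 1*(-29725) = -1*105 + 29725 = -105 + 29725 = 29620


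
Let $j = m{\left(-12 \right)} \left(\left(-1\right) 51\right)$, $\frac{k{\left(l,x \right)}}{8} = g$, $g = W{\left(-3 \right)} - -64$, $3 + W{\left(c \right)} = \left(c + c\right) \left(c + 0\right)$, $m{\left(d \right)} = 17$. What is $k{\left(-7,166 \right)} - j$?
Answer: $1499$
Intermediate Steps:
$W{\left(c \right)} = -3 + 2 c^{2}$ ($W{\left(c \right)} = -3 + \left(c + c\right) \left(c + 0\right) = -3 + 2 c c = -3 + 2 c^{2}$)
$g = 79$ ($g = \left(-3 + 2 \left(-3\right)^{2}\right) - -64 = \left(-3 + 2 \cdot 9\right) + 64 = \left(-3 + 18\right) + 64 = 15 + 64 = 79$)
$k{\left(l,x \right)} = 632$ ($k{\left(l,x \right)} = 8 \cdot 79 = 632$)
$j = -867$ ($j = 17 \left(\left(-1\right) 51\right) = 17 \left(-51\right) = -867$)
$k{\left(-7,166 \right)} - j = 632 - -867 = 632 + 867 = 1499$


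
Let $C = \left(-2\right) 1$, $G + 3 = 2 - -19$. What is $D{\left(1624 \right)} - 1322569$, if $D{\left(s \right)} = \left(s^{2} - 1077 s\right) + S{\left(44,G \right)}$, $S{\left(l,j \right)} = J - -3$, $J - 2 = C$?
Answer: $-434238$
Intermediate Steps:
$G = 18$ ($G = -3 + \left(2 - -19\right) = -3 + \left(2 + 19\right) = -3 + 21 = 18$)
$C = -2$
$J = 0$ ($J = 2 - 2 = 0$)
$S{\left(l,j \right)} = 3$ ($S{\left(l,j \right)} = 0 - -3 = 0 + 3 = 3$)
$D{\left(s \right)} = 3 + s^{2} - 1077 s$ ($D{\left(s \right)} = \left(s^{2} - 1077 s\right) + 3 = 3 + s^{2} - 1077 s$)
$D{\left(1624 \right)} - 1322569 = \left(3 + 1624^{2} - 1749048\right) - 1322569 = \left(3 + 2637376 - 1749048\right) - 1322569 = 888331 - 1322569 = -434238$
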